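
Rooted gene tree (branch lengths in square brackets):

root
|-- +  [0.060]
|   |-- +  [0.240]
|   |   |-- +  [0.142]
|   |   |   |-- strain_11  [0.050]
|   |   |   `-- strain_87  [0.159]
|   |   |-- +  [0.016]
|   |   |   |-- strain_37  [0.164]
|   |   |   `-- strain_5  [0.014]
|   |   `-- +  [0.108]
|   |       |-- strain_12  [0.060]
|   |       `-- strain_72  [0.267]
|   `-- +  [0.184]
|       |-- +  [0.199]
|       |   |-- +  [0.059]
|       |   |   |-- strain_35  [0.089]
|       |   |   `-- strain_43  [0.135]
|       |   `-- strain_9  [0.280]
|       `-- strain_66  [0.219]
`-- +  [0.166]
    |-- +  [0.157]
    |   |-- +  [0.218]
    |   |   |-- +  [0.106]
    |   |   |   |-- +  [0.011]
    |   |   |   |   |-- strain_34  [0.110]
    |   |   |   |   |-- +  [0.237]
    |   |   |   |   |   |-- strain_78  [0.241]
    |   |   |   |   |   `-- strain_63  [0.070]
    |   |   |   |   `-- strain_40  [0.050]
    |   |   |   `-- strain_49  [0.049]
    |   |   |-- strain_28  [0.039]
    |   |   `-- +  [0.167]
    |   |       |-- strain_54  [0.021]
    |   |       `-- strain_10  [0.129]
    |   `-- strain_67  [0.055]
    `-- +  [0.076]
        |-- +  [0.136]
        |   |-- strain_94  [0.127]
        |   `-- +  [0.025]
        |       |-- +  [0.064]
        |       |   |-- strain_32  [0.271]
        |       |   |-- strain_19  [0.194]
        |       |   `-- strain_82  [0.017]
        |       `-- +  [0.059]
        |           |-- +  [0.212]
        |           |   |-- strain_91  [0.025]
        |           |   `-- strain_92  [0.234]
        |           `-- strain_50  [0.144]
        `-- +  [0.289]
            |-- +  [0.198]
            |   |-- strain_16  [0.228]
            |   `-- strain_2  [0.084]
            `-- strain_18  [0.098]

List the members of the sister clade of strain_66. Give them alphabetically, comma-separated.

strain_66 attaches to the tree at the node subtending (((strain_35,strain_43),strain_9),strain_66).
The other lineage descending from that same node — the sister group — is ((strain_35,strain_43),strain_9); its 3 tips in alphabetical order are the answer.

strain_35, strain_43, strain_9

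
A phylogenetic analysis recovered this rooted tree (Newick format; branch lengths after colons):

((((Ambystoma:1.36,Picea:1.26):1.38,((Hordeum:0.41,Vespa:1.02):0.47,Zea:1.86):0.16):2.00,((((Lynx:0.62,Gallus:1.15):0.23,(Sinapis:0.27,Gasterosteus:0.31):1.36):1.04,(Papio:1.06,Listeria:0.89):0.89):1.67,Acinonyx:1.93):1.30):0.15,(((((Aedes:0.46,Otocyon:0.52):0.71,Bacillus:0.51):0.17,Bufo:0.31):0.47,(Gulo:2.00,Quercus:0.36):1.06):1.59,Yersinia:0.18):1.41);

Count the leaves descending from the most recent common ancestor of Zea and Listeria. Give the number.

12

The MRCA of Zea and Listeria is the node subtending (((Ambystoma,Picea),((Hordeum,Vespa),Zea)),((((Lynx,Gallus),(Sinapis,Gasterosteus)),(Papio,Listeria)),Acinonyx)).
That clade contains 12 terminal taxa: Acinonyx, Ambystoma, Gallus, Gasterosteus, Hordeum, Listeria, Lynx, Papio, Picea, Sinapis, Vespa, Zea.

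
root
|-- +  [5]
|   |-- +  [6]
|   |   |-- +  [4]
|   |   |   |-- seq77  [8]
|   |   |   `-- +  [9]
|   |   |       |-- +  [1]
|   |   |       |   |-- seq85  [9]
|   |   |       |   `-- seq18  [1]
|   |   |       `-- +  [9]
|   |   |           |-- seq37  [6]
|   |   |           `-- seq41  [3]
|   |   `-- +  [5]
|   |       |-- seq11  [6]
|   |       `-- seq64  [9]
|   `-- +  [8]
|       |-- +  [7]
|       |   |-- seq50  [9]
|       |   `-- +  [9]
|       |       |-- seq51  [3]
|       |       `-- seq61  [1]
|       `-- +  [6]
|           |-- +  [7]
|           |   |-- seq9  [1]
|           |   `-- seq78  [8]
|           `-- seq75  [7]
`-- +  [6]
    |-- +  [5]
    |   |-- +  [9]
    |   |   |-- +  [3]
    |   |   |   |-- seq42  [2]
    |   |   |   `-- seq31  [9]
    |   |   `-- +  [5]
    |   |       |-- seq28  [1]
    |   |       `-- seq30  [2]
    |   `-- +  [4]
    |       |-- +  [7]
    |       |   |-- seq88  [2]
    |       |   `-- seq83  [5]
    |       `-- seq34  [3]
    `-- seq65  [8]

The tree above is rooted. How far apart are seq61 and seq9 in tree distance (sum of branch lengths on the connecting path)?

The path runs seq61 → … → MRCA → … → seq9; the MRCA is the node subtending ((seq50,(seq51,seq61)),((seq9,seq78),seq75)).
Branch lengths along that path: 1 + 9 + 7 + 6 + 7 + 1 = 31.

31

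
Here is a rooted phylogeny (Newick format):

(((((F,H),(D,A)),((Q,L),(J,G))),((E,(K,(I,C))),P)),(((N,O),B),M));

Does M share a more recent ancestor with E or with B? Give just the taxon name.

The MRCA of M and B subtends (((N,O),B),M) (4 taxa).
The MRCA of M and E is the root, subtending the entire tree (17 taxa).
The first is nested inside the second, so M shares a more recent common ancestor with B.

B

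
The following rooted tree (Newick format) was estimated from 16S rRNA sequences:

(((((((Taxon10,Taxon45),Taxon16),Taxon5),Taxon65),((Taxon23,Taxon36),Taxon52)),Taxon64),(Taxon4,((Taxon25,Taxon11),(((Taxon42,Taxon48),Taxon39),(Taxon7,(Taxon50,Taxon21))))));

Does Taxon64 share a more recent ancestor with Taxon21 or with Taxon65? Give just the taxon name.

The MRCA of Taxon64 and Taxon65 subtends ((((((Taxon10,Taxon45),Taxon16),Taxon5),Taxon65),((Taxon23,Taxon36),Taxon52)),Taxon64) (9 taxa).
The MRCA of Taxon64 and Taxon21 is the root, subtending the entire tree (18 taxa).
The first is nested inside the second, so Taxon64 shares a more recent common ancestor with Taxon65.

Taxon65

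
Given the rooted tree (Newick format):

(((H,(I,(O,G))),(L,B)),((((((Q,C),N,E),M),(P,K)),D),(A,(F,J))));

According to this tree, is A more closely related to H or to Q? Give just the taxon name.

The MRCA of A and Q subtends ((((((Q,C),N,E),M),(P,K)),D),(A,(F,J))) (11 taxa).
The MRCA of A and H is the root, subtending the entire tree (17 taxa).
The first is nested inside the second, so A shares a more recent common ancestor with Q.

Q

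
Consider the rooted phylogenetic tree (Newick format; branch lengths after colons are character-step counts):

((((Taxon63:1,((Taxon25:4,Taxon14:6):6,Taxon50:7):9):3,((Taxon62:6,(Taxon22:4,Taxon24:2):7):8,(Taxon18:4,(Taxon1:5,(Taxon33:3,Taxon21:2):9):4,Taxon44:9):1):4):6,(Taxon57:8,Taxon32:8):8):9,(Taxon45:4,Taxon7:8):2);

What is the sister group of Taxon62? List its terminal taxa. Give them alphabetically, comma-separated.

Taxon22, Taxon24

Taxon62 attaches to the tree at the node subtending (Taxon62,(Taxon22,Taxon24)).
The other lineage descending from that same node — the sister group — is (Taxon22,Taxon24); its 2 tips in alphabetical order are the answer.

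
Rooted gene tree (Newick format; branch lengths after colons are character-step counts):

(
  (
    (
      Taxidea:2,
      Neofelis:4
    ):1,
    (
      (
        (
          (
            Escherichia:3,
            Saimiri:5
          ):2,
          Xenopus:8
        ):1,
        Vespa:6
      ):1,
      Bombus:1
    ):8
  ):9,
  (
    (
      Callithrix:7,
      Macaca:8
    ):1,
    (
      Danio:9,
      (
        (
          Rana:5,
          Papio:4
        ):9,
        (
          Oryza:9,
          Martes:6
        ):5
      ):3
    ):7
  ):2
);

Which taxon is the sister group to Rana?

Papio

Rana attaches to the tree at the node subtending (Rana,Papio).
The other lineage descending from that same node — the sister group — is the single tip Papio.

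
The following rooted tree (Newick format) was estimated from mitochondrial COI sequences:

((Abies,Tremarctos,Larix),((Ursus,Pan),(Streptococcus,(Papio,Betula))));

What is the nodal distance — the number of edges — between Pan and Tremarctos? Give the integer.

5

The MRCA of Pan and Tremarctos is the root of the tree.
From Pan up to that node: 3 branches. From Tremarctos up to the same node: 2 branches. Total: 3 + 2 = 5.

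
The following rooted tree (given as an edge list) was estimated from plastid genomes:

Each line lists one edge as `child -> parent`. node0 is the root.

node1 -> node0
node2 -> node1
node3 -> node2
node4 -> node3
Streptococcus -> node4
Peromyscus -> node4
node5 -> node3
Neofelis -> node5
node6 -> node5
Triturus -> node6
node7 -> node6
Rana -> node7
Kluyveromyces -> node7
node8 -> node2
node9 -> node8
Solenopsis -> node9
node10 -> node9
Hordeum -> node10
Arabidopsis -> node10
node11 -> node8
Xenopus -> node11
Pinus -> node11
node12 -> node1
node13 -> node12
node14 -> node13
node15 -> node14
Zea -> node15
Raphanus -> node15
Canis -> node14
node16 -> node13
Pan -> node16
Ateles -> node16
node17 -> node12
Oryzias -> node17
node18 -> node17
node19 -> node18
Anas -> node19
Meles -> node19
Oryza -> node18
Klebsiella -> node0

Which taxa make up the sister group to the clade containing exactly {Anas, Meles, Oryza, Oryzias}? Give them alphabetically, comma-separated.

The clade containing exactly {Anas, Meles, Oryza, Oryzias} attaches to the tree at the node subtending ((((Zea,Raphanus),Canis),(Pan,Ateles)),(Oryzias,((Anas,Meles),Oryza))).
The other lineage descending from that same node — the sister group — is (((Zea,Raphanus),Canis),(Pan,Ateles)); its 5 tips in alphabetical order are the answer.

Ateles, Canis, Pan, Raphanus, Zea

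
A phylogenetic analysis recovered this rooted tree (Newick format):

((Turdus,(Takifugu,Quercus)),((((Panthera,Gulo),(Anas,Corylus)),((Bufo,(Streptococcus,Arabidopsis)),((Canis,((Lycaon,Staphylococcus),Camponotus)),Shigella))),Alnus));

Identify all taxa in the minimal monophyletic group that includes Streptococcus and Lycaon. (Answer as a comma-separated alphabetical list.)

Tracing Streptococcus: it sits inside (Streptococcus,Arabidopsis).
Tracing Lycaon: it sits inside (Lycaon,Staphylococcus).
The smallest clade enclosing both is ((Bufo,(Streptococcus,Arabidopsis)),((Canis,((Lycaon,Staphylococcus),Camponotus)),Shigella)); the answer is its 8 terminal taxa in alphabetical order.

Arabidopsis, Bufo, Camponotus, Canis, Lycaon, Shigella, Staphylococcus, Streptococcus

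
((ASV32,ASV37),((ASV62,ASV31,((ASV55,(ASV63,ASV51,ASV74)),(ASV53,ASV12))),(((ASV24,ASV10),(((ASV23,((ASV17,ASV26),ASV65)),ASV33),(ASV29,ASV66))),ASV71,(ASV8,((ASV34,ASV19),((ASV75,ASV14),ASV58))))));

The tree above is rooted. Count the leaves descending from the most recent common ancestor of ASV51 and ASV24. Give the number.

24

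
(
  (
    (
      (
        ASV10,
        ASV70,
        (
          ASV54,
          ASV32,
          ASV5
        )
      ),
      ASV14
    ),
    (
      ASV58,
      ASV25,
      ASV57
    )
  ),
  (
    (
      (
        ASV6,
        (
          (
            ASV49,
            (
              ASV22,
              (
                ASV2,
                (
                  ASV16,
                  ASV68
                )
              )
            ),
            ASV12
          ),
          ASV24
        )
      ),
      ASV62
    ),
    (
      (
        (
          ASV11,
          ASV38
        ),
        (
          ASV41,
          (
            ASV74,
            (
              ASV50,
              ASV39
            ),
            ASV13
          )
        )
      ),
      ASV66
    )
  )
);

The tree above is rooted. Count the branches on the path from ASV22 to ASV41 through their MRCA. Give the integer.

10

The MRCA of ASV22 and ASV41 is the node subtending (((ASV6,((ASV49,(ASV22,(ASV2,(ASV16,ASV68))),ASV12),ASV24)),ASV62),(((ASV11,ASV38),(ASV41,(ASV74,(ASV50,ASV39),ASV13))),ASV66)).
From ASV22 up to that node: 6 branches. From ASV41 up to the same node: 4 branches. Total: 6 + 4 = 10.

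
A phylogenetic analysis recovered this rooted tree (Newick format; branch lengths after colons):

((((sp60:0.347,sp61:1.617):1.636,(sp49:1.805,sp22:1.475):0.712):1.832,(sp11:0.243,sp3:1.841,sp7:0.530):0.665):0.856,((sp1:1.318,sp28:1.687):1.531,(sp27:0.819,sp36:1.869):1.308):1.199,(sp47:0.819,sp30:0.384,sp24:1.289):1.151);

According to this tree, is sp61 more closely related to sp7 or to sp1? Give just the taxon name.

sp7

The MRCA of sp61 and sp7 subtends (((sp60,sp61),(sp49,sp22)),(sp11,sp3,sp7)) (7 taxa).
The MRCA of sp61 and sp1 is the root, subtending the entire tree (14 taxa).
The first is nested inside the second, so sp61 shares a more recent common ancestor with sp7.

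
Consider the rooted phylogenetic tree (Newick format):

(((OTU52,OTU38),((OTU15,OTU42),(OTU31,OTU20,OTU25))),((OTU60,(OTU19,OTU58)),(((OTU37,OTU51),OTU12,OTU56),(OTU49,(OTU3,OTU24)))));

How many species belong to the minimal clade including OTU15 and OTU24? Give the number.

The MRCA of OTU15 and OTU24 is the root, so the clade is the entire tree.
That clade contains 17 terminal taxa: OTU12, OTU15, OTU19, OTU20, OTU24, OTU25, OTU3, OTU31, OTU37, OTU38, OTU42, OTU49, OTU51, OTU52, OTU56, OTU58, OTU60.

17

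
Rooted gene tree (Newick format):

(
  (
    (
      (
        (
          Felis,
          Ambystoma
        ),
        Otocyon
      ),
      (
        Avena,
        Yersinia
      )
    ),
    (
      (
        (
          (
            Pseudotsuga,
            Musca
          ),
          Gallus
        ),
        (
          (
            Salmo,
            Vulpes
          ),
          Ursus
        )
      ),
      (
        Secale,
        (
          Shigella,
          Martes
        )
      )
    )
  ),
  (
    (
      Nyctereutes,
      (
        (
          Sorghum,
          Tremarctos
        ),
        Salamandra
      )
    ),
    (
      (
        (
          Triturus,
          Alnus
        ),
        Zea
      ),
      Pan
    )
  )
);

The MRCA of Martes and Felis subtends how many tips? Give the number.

14

The MRCA of Martes and Felis is the node subtending ((((Felis,Ambystoma),Otocyon),(Avena,Yersinia)),((((Pseudotsuga,Musca),Gallus),((Salmo,Vulpes),Ursus)),(Secale,(Shigella,Martes)))).
That clade contains 14 terminal taxa: Ambystoma, Avena, Felis, Gallus, Martes, Musca, Otocyon, Pseudotsuga, Salmo, Secale, Shigella, Ursus, Vulpes, Yersinia.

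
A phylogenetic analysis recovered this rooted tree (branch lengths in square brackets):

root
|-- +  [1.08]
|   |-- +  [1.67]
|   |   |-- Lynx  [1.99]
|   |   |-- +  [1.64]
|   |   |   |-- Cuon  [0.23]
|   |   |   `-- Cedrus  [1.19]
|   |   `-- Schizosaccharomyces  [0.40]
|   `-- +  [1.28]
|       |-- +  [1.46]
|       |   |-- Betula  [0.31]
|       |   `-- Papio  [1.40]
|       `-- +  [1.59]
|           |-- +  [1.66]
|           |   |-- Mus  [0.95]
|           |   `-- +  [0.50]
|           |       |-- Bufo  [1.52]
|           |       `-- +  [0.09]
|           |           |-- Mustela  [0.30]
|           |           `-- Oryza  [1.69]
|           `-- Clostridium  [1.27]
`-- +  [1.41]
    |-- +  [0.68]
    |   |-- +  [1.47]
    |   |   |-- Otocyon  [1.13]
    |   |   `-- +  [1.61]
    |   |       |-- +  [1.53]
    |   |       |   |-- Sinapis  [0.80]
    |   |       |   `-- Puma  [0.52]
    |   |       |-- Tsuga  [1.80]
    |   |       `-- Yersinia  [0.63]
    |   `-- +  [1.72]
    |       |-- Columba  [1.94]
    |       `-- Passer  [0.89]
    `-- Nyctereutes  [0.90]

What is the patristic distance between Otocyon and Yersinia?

The path runs Otocyon → … → MRCA → … → Yersinia; the MRCA is the node subtending (Otocyon,((Sinapis,Puma),Tsuga,Yersinia)).
Branch lengths along that path: 1.13 + 1.61 + 0.63 = 3.37.

3.37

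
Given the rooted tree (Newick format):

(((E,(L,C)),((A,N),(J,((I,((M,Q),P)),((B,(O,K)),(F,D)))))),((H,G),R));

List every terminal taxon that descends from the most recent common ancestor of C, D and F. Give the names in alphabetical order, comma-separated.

A, B, C, D, E, F, I, J, K, L, M, N, O, P, Q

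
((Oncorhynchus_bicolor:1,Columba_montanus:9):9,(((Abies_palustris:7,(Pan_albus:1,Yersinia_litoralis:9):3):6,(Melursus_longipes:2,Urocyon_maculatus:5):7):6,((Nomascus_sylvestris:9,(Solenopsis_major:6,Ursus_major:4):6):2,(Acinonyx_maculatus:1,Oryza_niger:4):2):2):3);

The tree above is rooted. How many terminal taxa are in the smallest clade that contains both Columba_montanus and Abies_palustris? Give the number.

12

The MRCA of Columba_montanus and Abies_palustris is the root, so the clade is the entire tree.
That clade contains 12 terminal taxa: Abies_palustris, Acinonyx_maculatus, Columba_montanus, Melursus_longipes, Nomascus_sylvestris, Oncorhynchus_bicolor, Oryza_niger, Pan_albus, Solenopsis_major, Urocyon_maculatus, Ursus_major, Yersinia_litoralis.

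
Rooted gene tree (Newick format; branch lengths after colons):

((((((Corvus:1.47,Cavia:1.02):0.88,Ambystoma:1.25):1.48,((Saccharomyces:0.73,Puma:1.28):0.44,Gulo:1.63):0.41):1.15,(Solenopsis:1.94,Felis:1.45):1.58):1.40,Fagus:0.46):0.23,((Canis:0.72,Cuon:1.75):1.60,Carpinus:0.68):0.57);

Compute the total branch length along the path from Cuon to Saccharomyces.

The path runs Cuon → … → MRCA → … → Saccharomyces; the MRCA is the root of the tree.
Branch lengths along that path: 1.75 + 1.60 + 0.57 + 0.23 + 1.40 + 1.15 + 0.41 + 0.44 + 0.73 = 8.28.

8.28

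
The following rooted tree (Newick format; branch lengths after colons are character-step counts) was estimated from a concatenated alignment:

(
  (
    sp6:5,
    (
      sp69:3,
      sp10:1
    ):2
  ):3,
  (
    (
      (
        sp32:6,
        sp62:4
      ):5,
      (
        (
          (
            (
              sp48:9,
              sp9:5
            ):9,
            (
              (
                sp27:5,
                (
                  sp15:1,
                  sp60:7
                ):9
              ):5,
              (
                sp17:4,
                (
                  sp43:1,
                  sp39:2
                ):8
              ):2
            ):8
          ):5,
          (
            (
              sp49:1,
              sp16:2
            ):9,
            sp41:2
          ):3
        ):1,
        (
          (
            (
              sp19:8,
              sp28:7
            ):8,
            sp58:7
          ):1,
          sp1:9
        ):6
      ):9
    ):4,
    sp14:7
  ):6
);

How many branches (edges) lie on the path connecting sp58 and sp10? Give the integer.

9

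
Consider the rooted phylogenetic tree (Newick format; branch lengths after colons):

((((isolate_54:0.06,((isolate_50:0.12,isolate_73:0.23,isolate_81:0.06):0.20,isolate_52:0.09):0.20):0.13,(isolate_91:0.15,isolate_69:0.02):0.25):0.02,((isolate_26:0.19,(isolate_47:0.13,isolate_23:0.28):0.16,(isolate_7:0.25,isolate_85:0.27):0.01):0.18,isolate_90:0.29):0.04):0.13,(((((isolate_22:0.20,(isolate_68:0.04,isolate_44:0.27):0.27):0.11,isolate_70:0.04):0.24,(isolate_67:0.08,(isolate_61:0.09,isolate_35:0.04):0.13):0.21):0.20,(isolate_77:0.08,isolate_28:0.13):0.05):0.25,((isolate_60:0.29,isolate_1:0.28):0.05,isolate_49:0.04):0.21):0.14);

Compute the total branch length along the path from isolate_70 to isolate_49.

The path runs isolate_70 → … → MRCA → … → isolate_49; the MRCA is the node subtending (((((isolate_22,(isolate_68,isolate_44)),isolate_70),(isolate_67,(isolate_61,isolate_35))),(isolate_77,isolate_28)),((isolate_60,isolate_1),isolate_49)).
Branch lengths along that path: 0.04 + 0.24 + 0.20 + 0.25 + 0.21 + 0.04 = 0.98.

0.98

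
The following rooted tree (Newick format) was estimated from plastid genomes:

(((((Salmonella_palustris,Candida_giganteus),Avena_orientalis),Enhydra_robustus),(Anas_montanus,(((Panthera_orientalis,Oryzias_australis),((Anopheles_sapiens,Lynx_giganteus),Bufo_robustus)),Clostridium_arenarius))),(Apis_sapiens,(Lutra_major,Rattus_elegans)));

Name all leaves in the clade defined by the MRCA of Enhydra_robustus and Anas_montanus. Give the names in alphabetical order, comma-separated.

Tracing Enhydra_robustus: it sits inside (((Salmonella_palustris,Candida_giganteus),Avena_orientalis),Enhydra_robustus).
Tracing Anas_montanus: it sits inside (Anas_montanus,(((Panthera_orientalis,Oryzias_australis),((Anopheles_sapiens,Lynx_giganteus),Bufo_robustus)),Clostridium_arenarius)).
The smallest clade enclosing both is ((((Salmonella_palustris,Candida_giganteus),Avena_orientalis),Enhydra_robustus),(Anas_montanus,(((Panthera_orientalis,Oryzias_australis),((Anopheles_sapiens,Lynx_giganteus),Bufo_robustus)),Clostridium_arenarius))); the answer is its 11 terminal taxa in alphabetical order.

Anas_montanus, Anopheles_sapiens, Avena_orientalis, Bufo_robustus, Candida_giganteus, Clostridium_arenarius, Enhydra_robustus, Lynx_giganteus, Oryzias_australis, Panthera_orientalis, Salmonella_palustris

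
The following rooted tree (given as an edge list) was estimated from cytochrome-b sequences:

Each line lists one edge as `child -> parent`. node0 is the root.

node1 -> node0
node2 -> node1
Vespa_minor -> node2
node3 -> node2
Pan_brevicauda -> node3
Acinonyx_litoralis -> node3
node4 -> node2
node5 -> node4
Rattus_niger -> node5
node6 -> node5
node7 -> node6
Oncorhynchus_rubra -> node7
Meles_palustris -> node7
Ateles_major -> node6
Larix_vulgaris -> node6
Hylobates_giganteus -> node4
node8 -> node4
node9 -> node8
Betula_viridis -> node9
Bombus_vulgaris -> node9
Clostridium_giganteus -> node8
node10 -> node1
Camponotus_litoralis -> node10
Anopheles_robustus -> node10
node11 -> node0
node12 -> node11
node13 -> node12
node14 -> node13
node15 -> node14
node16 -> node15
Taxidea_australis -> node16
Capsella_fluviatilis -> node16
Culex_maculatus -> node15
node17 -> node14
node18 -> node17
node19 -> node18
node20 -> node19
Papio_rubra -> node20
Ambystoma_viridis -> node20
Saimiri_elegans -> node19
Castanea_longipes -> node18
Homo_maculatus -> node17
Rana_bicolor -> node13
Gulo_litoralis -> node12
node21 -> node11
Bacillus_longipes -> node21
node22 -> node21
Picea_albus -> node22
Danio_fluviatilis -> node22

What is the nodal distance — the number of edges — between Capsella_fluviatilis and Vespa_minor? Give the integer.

The MRCA of Capsella_fluviatilis and Vespa_minor is the root of the tree.
From Capsella_fluviatilis up to that node: 7 branches. From Vespa_minor up to the same node: 3 branches. Total: 7 + 3 = 10.

10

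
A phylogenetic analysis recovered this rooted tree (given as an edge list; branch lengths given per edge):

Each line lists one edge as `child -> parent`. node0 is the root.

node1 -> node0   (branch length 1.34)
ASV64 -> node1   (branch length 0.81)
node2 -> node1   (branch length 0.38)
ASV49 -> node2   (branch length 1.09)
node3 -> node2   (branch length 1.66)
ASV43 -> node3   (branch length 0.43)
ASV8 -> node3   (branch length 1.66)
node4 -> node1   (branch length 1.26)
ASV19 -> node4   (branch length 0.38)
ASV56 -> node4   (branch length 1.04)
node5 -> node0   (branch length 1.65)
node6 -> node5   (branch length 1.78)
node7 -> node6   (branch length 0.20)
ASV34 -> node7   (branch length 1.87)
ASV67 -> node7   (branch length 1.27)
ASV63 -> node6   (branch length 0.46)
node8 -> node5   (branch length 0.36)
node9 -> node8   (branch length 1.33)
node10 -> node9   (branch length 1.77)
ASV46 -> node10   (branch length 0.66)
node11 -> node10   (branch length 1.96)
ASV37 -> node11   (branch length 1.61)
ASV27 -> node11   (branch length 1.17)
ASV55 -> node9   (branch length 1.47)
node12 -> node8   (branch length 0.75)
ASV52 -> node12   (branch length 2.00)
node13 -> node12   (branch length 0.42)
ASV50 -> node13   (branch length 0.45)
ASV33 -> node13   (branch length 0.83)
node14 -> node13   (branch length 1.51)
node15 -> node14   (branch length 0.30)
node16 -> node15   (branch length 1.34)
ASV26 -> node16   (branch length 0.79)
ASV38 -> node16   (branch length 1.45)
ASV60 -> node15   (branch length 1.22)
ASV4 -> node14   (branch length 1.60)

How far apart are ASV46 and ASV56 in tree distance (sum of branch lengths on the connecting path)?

The path runs ASV46 → … → MRCA → … → ASV56; the MRCA is the root of the tree.
Branch lengths along that path: 0.66 + 1.77 + 1.33 + 0.36 + 1.65 + 1.34 + 1.26 + 1.04 = 9.41.

9.41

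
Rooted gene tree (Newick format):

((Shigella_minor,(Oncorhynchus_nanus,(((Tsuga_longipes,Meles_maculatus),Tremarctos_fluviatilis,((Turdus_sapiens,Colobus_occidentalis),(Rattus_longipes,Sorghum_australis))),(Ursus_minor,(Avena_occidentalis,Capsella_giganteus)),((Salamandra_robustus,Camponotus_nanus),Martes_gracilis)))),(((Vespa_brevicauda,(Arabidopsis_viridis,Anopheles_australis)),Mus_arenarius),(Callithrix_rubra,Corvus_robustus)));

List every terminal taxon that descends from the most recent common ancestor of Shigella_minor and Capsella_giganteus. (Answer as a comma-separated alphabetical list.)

Avena_occidentalis, Camponotus_nanus, Capsella_giganteus, Colobus_occidentalis, Martes_gracilis, Meles_maculatus, Oncorhynchus_nanus, Rattus_longipes, Salamandra_robustus, Shigella_minor, Sorghum_australis, Tremarctos_fluviatilis, Tsuga_longipes, Turdus_sapiens, Ursus_minor

Tracing Shigella_minor: it sits inside (Shigella_minor,(Oncorhynchus_nanus,(((Tsuga_longipes,Meles_maculatus),Tremarctos_fluviatilis,((Turdus_sapiens,Colobus_occidentalis),(Rattus_longipes,Sorghum_australis))),(Ursus_minor,(Avena_occidentalis,Capsella_giganteus)),((Salamandra_robustus,Camponotus_nanus),Martes_gracilis)))).
Tracing Capsella_giganteus: it sits inside (Avena_occidentalis,Capsella_giganteus).
The smallest clade enclosing both is (Shigella_minor,(Oncorhynchus_nanus,(((Tsuga_longipes,Meles_maculatus),Tremarctos_fluviatilis,((Turdus_sapiens,Colobus_occidentalis),(Rattus_longipes,Sorghum_australis))),(Ursus_minor,(Avena_occidentalis,Capsella_giganteus)),((Salamandra_robustus,Camponotus_nanus),Martes_gracilis)))); the answer is its 15 terminal taxa in alphabetical order.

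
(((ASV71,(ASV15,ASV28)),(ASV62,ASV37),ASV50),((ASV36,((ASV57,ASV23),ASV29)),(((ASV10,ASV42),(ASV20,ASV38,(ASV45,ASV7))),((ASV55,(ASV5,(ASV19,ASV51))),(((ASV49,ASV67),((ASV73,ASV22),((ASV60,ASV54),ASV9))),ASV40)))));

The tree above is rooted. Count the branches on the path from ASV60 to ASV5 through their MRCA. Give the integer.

9

The MRCA of ASV60 and ASV5 is the node subtending ((ASV55,(ASV5,(ASV19,ASV51))),(((ASV49,ASV67),((ASV73,ASV22),((ASV60,ASV54),ASV9))),ASV40)).
From ASV60 up to that node: 6 branches. From ASV5 up to the same node: 3 branches. Total: 6 + 3 = 9.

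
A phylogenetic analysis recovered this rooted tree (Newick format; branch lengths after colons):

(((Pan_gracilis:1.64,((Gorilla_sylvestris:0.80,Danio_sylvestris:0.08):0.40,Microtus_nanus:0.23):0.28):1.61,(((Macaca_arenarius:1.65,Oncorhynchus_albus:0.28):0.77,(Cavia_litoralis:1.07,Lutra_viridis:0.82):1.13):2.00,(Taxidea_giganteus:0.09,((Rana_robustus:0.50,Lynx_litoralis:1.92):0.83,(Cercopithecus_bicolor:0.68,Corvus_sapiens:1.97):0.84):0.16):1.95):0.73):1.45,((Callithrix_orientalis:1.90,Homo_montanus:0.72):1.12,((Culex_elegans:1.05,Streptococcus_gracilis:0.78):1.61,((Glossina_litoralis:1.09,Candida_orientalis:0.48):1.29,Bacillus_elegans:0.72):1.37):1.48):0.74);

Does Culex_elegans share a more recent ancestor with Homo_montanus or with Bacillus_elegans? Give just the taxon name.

Bacillus_elegans

The MRCA of Culex_elegans and Bacillus_elegans subtends ((Culex_elegans,Streptococcus_gracilis),((Glossina_litoralis,Candida_orientalis),Bacillus_elegans)) (5 taxa).
The MRCA of Culex_elegans and Homo_montanus subtends ((Callithrix_orientalis,Homo_montanus),((Culex_elegans,Streptococcus_gracilis),((Glossina_litoralis,Candida_orientalis),Bacillus_elegans))) (7 taxa).
The first is nested inside the second, so Culex_elegans shares a more recent common ancestor with Bacillus_elegans.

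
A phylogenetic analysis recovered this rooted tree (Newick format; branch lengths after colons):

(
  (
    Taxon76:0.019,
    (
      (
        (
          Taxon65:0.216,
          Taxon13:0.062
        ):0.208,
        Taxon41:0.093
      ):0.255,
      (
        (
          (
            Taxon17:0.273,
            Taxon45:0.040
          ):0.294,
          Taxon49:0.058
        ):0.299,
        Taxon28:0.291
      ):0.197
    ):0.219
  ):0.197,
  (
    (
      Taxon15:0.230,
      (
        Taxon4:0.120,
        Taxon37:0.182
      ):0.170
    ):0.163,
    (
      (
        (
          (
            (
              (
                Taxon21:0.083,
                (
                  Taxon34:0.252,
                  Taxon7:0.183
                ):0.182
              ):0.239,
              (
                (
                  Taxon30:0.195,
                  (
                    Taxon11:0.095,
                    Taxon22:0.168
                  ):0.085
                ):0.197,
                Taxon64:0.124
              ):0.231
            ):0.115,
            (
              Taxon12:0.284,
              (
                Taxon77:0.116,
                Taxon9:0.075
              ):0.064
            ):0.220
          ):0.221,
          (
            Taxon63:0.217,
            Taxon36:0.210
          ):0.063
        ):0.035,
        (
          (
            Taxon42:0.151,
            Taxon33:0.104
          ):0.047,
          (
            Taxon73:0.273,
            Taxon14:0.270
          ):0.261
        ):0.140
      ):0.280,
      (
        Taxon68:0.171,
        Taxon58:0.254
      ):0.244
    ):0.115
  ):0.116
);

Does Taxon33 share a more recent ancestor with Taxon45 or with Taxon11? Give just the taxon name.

Taxon11

The MRCA of Taxon33 and Taxon11 subtends (((((Taxon21,(Taxon34,Taxon7)),((Taxon30,(Taxon11,Taxon22)),Taxon64)),(Taxon12,(Taxon77,Taxon9))),(Taxon63,Taxon36)),((Taxon42,Taxon33),(Taxon73,Taxon14))) (16 taxa).
The MRCA of Taxon33 and Taxon45 is the root, subtending the entire tree (29 taxa).
The first is nested inside the second, so Taxon33 shares a more recent common ancestor with Taxon11.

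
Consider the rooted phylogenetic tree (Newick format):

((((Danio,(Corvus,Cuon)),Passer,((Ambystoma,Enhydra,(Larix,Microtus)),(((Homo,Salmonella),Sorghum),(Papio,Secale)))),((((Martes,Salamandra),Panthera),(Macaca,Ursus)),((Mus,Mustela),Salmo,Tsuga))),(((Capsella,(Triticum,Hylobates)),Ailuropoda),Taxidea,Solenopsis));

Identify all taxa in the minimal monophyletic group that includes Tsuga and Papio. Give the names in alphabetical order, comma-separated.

Ambystoma, Corvus, Cuon, Danio, Enhydra, Homo, Larix, Macaca, Martes, Microtus, Mus, Mustela, Panthera, Papio, Passer, Salamandra, Salmo, Salmonella, Secale, Sorghum, Tsuga, Ursus

Tracing Tsuga: it sits inside ((Mus,Mustela),Salmo,Tsuga).
Tracing Papio: it sits inside (Papio,Secale).
The smallest clade enclosing both is (((Danio,(Corvus,Cuon)),Passer,((Ambystoma,Enhydra,(Larix,Microtus)),(((Homo,Salmonella),Sorghum),(Papio,Secale)))),((((Martes,Salamandra),Panthera),(Macaca,Ursus)),((Mus,Mustela),Salmo,Tsuga))); the answer is its 22 terminal taxa in alphabetical order.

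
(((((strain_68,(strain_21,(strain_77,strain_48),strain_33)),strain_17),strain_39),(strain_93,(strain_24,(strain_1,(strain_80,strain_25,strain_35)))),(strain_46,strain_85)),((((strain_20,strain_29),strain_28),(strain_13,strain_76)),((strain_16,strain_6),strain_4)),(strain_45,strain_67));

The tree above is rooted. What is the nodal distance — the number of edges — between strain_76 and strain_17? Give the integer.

8

The MRCA of strain_76 and strain_17 is the root of the tree.
From strain_76 up to that node: 4 branches. From strain_17 up to the same node: 4 branches. Total: 4 + 4 = 8.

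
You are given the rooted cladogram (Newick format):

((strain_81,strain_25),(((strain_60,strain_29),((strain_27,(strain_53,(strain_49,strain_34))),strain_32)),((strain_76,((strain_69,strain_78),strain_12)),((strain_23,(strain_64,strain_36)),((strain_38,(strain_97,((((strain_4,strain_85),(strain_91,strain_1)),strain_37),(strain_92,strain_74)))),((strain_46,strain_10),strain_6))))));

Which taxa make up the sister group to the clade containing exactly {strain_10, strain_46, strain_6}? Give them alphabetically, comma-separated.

strain_1, strain_37, strain_38, strain_4, strain_74, strain_85, strain_91, strain_92, strain_97

The clade containing exactly {strain_10, strain_46, strain_6} attaches to the tree at the node subtending ((strain_38,(strain_97,((((strain_4,strain_85),(strain_91,strain_1)),strain_37),(strain_92,strain_74)))),((strain_46,strain_10),strain_6)).
The other lineage descending from that same node — the sister group — is (strain_38,(strain_97,((((strain_4,strain_85),(strain_91,strain_1)),strain_37),(strain_92,strain_74)))); its 9 tips in alphabetical order are the answer.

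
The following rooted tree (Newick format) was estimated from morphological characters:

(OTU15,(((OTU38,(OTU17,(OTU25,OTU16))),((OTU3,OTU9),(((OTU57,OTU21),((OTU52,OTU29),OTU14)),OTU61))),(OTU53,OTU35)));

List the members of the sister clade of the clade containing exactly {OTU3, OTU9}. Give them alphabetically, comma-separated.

OTU14, OTU21, OTU29, OTU52, OTU57, OTU61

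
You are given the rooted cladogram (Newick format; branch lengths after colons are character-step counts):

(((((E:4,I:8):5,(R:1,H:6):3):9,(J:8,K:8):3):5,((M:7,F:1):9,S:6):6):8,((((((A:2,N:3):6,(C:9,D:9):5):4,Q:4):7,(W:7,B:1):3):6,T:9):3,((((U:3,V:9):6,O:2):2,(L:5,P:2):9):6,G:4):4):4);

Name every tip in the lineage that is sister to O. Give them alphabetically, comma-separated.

O attaches to the tree at the node subtending ((U,V),O).
The other lineage descending from that same node — the sister group — is (U,V); its 2 tips in alphabetical order are the answer.

U, V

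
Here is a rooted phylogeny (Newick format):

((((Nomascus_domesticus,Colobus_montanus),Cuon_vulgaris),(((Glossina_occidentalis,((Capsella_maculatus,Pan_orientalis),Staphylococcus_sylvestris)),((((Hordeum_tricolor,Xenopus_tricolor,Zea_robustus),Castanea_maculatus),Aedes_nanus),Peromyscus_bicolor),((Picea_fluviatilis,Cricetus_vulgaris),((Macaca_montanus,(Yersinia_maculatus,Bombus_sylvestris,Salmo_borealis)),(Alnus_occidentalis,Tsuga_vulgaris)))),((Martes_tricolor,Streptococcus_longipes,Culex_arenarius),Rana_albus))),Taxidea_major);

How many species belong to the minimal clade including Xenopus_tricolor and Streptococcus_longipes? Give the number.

The MRCA of Xenopus_tricolor and Streptococcus_longipes is the node subtending (((Glossina_occidentalis,((Capsella_maculatus,Pan_orientalis),Staphylococcus_sylvestris)),((((Hordeum_tricolor,Xenopus_tricolor,Zea_robustus),Castanea_maculatus),Aedes_nanus),Peromyscus_bicolor),((Picea_fluviatilis,Cricetus_vulgaris),((Macaca_montanus,(Yersinia_maculatus,Bombus_sylvestris,Salmo_borealis)),(Alnus_occidentalis,Tsuga_vulgaris)))),((Martes_tricolor,Streptococcus_longipes,Culex_arenarius),Rana_albus)).
That clade contains 22 terminal taxa: Aedes_nanus, Alnus_occidentalis, Bombus_sylvestris, Capsella_maculatus, Castanea_maculatus, Cricetus_vulgaris, Culex_arenarius, Glossina_occidentalis, Hordeum_tricolor, Macaca_montanus, Martes_tricolor, Pan_orientalis, Peromyscus_bicolor, Picea_fluviatilis, Rana_albus, Salmo_borealis, Staphylococcus_sylvestris, Streptococcus_longipes, Tsuga_vulgaris, Xenopus_tricolor, Yersinia_maculatus, Zea_robustus.

22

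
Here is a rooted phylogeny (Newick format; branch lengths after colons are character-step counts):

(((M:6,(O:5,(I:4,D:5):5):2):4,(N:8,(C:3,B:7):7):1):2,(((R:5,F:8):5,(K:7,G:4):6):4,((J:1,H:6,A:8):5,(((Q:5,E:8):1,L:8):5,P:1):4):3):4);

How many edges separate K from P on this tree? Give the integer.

The MRCA of K and P is the node subtending (((R,F),(K,G)),((J,H,A),(((Q,E),L),P))).
From K up to that node: 3 branches. From P up to the same node: 3 branches. Total: 3 + 3 = 6.

6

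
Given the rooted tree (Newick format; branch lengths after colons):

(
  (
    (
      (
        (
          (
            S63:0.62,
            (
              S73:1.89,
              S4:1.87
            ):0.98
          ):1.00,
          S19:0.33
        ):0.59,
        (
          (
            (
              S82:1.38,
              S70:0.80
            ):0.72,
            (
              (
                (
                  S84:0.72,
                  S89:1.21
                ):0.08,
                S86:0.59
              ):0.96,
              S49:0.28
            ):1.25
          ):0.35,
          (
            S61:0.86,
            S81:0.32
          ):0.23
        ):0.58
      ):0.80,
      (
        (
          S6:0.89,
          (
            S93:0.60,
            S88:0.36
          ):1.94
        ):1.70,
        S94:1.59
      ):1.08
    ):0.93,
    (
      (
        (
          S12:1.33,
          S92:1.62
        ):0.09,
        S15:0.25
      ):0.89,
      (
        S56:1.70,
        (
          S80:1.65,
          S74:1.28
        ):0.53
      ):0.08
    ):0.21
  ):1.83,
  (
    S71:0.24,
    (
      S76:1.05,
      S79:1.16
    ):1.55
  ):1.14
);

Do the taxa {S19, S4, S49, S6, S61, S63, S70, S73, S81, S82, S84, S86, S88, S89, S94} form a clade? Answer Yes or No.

The MRCA of the listed taxa subtends ((((S63,(S73,S4)),S19),(((S82,S70),(((S84,S89),S86),S49)),(S61,S81))),((S6,(S93,S88)),S94)).
That clade also contains S93, which is not in the proposed group, so the group is not monophyletic.

No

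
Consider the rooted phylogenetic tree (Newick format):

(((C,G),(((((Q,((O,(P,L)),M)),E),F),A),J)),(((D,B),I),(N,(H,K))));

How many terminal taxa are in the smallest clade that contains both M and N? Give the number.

17

The MRCA of M and N is the root, so the clade is the entire tree.
That clade contains 17 terminal taxa: A, B, C, D, E, F, G, H, I, J, K, L, M, N, O, P, Q.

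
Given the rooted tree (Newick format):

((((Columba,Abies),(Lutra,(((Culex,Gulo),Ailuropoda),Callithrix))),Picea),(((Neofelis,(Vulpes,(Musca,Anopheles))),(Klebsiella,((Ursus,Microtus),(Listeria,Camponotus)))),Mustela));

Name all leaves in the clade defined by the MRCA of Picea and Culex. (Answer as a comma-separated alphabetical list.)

Tracing Picea: it sits inside (((Columba,Abies),(Lutra,(((Culex,Gulo),Ailuropoda),Callithrix))),Picea).
Tracing Culex: it sits inside (Culex,Gulo).
The smallest clade enclosing both is (((Columba,Abies),(Lutra,(((Culex,Gulo),Ailuropoda),Callithrix))),Picea); the answer is its 8 terminal taxa in alphabetical order.

Abies, Ailuropoda, Callithrix, Columba, Culex, Gulo, Lutra, Picea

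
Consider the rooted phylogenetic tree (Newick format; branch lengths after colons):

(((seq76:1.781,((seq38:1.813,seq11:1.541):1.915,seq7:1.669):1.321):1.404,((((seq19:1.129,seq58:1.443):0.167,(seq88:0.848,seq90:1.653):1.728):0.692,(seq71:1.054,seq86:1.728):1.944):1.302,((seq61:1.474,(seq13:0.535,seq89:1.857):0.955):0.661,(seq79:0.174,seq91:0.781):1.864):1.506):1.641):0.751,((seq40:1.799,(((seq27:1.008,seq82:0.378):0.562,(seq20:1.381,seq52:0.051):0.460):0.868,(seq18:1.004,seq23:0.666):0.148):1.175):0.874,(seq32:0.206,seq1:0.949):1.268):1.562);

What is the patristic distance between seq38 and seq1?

10.983

The path runs seq38 → … → MRCA → … → seq1; the MRCA is the root of the tree.
Branch lengths along that path: 1.813 + 1.915 + 1.321 + 1.404 + 0.751 + 1.562 + 1.268 + 0.949 = 10.983.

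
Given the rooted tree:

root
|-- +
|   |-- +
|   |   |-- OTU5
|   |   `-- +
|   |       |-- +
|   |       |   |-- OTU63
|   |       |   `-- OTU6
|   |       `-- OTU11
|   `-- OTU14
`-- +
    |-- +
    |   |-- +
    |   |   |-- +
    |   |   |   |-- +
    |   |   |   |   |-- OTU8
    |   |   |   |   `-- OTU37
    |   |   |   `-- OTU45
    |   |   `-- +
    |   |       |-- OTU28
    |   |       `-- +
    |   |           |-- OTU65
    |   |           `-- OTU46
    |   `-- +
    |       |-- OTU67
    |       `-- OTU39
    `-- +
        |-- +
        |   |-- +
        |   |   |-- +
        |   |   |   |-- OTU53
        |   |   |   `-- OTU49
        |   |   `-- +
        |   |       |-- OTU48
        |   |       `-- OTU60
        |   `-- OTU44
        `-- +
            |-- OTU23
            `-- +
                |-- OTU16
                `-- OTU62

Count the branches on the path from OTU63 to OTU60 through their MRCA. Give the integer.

11

The MRCA of OTU63 and OTU60 is the root of the tree.
From OTU63 up to that node: 5 branches. From OTU60 up to the same node: 6 branches. Total: 5 + 6 = 11.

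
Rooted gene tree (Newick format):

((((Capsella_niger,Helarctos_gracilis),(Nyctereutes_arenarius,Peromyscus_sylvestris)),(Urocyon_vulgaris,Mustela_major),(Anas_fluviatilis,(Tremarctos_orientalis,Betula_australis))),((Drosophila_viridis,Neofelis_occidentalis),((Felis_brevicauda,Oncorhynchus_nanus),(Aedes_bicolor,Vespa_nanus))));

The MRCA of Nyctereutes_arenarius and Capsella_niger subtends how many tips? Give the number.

The MRCA of Nyctereutes_arenarius and Capsella_niger is the node subtending ((Capsella_niger,Helarctos_gracilis),(Nyctereutes_arenarius,Peromyscus_sylvestris)).
That clade contains 4 terminal taxa: Capsella_niger, Helarctos_gracilis, Nyctereutes_arenarius, Peromyscus_sylvestris.

4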